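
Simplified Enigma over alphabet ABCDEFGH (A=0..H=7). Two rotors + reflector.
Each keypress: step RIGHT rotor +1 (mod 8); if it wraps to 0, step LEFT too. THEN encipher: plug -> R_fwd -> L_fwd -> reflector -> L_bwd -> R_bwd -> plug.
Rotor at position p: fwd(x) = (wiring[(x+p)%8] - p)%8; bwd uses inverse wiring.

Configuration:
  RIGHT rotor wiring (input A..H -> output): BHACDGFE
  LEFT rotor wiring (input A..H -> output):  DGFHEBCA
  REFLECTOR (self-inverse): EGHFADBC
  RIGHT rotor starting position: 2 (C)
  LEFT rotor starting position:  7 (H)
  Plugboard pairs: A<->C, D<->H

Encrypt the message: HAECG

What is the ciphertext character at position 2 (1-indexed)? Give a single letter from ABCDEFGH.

Char 1 ('H'): step: R->3, L=7; H->plug->D->R->C->L->H->refl->C->L'->G->R'->F->plug->F
Char 2 ('A'): step: R->4, L=7; A->plug->C->R->B->L->E->refl->A->L'->E->R'->G->plug->G

G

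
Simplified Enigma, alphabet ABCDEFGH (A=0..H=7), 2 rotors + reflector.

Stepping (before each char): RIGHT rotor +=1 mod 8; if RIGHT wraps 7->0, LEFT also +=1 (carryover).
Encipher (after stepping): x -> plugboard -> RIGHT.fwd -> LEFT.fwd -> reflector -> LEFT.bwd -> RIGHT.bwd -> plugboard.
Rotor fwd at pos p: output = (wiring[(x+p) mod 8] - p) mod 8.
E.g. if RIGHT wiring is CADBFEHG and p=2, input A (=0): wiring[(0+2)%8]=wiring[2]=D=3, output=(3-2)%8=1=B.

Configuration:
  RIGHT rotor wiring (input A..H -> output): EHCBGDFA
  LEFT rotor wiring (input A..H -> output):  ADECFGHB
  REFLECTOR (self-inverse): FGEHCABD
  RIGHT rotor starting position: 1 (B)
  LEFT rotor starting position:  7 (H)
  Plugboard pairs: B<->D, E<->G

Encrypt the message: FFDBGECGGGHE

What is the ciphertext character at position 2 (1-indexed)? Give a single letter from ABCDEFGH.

Char 1 ('F'): step: R->2, L=7; F->plug->F->R->G->L->H->refl->D->L'->E->R'->C->plug->C
Char 2 ('F'): step: R->3, L=7; F->plug->F->R->B->L->B->refl->G->L'->F->R'->E->plug->G

G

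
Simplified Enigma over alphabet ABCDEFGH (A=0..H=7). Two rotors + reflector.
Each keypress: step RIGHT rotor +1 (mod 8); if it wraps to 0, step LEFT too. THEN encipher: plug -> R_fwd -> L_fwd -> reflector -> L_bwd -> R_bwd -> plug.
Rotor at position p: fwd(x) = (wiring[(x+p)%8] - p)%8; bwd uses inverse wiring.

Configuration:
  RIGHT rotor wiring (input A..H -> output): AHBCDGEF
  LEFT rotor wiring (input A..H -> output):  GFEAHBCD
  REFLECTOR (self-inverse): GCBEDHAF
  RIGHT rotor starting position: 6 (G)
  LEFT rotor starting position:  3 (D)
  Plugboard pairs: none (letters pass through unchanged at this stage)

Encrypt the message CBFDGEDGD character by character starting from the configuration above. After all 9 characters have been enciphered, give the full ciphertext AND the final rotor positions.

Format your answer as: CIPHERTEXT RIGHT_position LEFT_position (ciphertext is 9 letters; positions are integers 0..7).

Char 1 ('C'): step: R->7, L=3; C->plug->C->R->A->L->F->refl->H->L'->D->R'->E->plug->E
Char 2 ('B'): step: R->0, L->4 (L advanced); B->plug->B->R->H->L->E->refl->D->L'->A->R'->A->plug->A
Char 3 ('F'): step: R->1, L=4; F->plug->F->R->D->L->H->refl->F->L'->B->R'->C->plug->C
Char 4 ('D'): step: R->2, L=4; D->plug->D->R->E->L->C->refl->B->L'->F->R'->H->plug->H
Char 5 ('G'): step: R->3, L=4; G->plug->G->R->E->L->C->refl->B->L'->F->R'->F->plug->F
Char 6 ('E'): step: R->4, L=4; E->plug->E->R->E->L->C->refl->B->L'->F->R'->G->plug->G
Char 7 ('D'): step: R->5, L=4; D->plug->D->R->D->L->H->refl->F->L'->B->R'->A->plug->A
Char 8 ('G'): step: R->6, L=4; G->plug->G->R->F->L->B->refl->C->L'->E->R'->F->plug->F
Char 9 ('D'): step: R->7, L=4; D->plug->D->R->C->L->G->refl->A->L'->G->R'->A->plug->A
Final: ciphertext=EACHFGAFA, RIGHT=7, LEFT=4

Answer: EACHFGAFA 7 4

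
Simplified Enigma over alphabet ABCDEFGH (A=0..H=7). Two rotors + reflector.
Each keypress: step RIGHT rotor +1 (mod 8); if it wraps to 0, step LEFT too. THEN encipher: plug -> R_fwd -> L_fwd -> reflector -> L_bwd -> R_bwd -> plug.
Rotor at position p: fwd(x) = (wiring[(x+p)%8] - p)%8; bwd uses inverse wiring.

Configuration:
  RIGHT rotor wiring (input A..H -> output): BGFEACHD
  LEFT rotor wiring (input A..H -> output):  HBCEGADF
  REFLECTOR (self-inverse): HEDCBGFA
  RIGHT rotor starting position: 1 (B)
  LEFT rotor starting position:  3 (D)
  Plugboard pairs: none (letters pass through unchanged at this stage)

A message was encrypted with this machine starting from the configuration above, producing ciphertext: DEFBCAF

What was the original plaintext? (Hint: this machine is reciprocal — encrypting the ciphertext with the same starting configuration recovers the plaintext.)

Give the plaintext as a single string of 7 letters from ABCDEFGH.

Answer: EBBCEFG

Derivation:
Char 1 ('D'): step: R->2, L=3; D->plug->D->R->A->L->B->refl->E->L'->F->R'->E->plug->E
Char 2 ('E'): step: R->3, L=3; E->plug->E->R->A->L->B->refl->E->L'->F->R'->B->plug->B
Char 3 ('F'): step: R->4, L=3; F->plug->F->R->C->L->F->refl->G->L'->G->R'->B->plug->B
Char 4 ('B'): step: R->5, L=3; B->plug->B->R->C->L->F->refl->G->L'->G->R'->C->plug->C
Char 5 ('C'): step: R->6, L=3; C->plug->C->R->D->L->A->refl->H->L'->H->R'->E->plug->E
Char 6 ('A'): step: R->7, L=3; A->plug->A->R->E->L->C->refl->D->L'->B->R'->F->plug->F
Char 7 ('F'): step: R->0, L->4 (L advanced); F->plug->F->R->C->L->H->refl->A->L'->H->R'->G->plug->G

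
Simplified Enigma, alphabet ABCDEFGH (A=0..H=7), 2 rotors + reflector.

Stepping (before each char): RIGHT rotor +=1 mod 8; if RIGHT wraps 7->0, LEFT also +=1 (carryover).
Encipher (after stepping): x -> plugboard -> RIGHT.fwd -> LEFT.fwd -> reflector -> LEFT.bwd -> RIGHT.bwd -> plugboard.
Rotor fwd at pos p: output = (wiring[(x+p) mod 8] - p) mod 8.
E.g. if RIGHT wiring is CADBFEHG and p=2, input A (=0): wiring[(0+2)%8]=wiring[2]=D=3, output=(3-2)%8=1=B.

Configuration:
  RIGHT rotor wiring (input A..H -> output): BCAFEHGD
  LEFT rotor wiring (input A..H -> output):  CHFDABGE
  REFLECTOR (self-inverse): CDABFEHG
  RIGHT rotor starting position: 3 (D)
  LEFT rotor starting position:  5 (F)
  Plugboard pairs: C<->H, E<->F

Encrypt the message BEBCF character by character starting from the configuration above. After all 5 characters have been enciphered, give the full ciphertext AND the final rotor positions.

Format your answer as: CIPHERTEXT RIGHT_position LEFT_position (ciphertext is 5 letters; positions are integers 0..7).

Char 1 ('B'): step: R->4, L=5; B->plug->B->R->D->L->F->refl->E->L'->A->R'->A->plug->A
Char 2 ('E'): step: R->5, L=5; E->plug->F->R->D->L->F->refl->E->L'->A->R'->G->plug->G
Char 3 ('B'): step: R->6, L=5; B->plug->B->R->F->L->A->refl->C->L'->E->R'->D->plug->D
Char 4 ('C'): step: R->7, L=5; C->plug->H->R->H->L->D->refl->B->L'->B->R'->D->plug->D
Char 5 ('F'): step: R->0, L->6 (L advanced); F->plug->E->R->E->L->H->refl->G->L'->B->R'->A->plug->A
Final: ciphertext=AGDDA, RIGHT=0, LEFT=6

Answer: AGDDA 0 6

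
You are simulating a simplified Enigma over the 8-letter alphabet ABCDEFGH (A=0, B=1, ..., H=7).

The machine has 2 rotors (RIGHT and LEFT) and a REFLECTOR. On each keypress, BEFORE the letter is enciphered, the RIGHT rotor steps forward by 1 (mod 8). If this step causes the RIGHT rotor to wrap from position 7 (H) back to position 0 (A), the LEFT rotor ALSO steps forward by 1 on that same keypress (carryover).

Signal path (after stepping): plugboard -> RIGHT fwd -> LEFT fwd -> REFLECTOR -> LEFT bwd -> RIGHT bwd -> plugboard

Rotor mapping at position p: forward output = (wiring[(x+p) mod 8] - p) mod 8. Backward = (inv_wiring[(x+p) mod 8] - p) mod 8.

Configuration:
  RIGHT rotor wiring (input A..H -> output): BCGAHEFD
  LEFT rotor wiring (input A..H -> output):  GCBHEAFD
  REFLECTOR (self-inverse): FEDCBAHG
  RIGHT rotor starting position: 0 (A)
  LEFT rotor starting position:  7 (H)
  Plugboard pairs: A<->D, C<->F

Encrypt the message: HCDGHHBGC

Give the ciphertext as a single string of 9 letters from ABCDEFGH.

Answer: AGBDGEFFG

Derivation:
Char 1 ('H'): step: R->1, L=7; H->plug->H->R->A->L->E->refl->B->L'->G->R'->D->plug->A
Char 2 ('C'): step: R->2, L=7; C->plug->F->R->B->L->H->refl->G->L'->H->R'->G->plug->G
Char 3 ('D'): step: R->3, L=7; D->plug->A->R->F->L->F->refl->A->L'->E->R'->B->plug->B
Char 4 ('G'): step: R->4, L=7; G->plug->G->R->C->L->D->refl->C->L'->D->R'->A->plug->D
Char 5 ('H'): step: R->5, L=7; H->plug->H->R->C->L->D->refl->C->L'->D->R'->G->plug->G
Char 6 ('H'): step: R->6, L=7; H->plug->H->R->G->L->B->refl->E->L'->A->R'->E->plug->E
Char 7 ('B'): step: R->7, L=7; B->plug->B->R->C->L->D->refl->C->L'->D->R'->C->plug->F
Char 8 ('G'): step: R->0, L->0 (L advanced); G->plug->G->R->F->L->A->refl->F->L'->G->R'->C->plug->F
Char 9 ('C'): step: R->1, L=0; C->plug->F->R->E->L->E->refl->B->L'->C->R'->G->plug->G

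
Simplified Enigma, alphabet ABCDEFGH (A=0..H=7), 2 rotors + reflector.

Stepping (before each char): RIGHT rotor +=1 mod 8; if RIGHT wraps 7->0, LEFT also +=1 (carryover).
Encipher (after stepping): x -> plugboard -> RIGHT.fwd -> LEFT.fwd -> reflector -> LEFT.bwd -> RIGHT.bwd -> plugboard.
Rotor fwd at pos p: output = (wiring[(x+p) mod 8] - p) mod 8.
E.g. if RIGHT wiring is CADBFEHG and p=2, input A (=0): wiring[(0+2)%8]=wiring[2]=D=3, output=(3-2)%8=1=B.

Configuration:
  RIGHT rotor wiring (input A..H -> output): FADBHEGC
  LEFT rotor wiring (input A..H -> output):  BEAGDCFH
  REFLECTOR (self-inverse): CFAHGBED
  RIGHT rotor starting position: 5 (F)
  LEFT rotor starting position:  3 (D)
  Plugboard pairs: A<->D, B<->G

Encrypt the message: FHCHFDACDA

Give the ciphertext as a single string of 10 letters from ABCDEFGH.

Answer: BGGGBCEDFE

Derivation:
Char 1 ('F'): step: R->6, L=3; F->plug->F->R->D->L->C->refl->A->L'->B->R'->G->plug->B
Char 2 ('H'): step: R->7, L=3; H->plug->H->R->H->L->F->refl->B->L'->G->R'->B->plug->G
Char 3 ('C'): step: R->0, L->4 (L advanced); C->plug->C->R->D->L->D->refl->H->L'->A->R'->B->plug->G
Char 4 ('H'): step: R->1, L=4; H->plug->H->R->E->L->F->refl->B->L'->C->R'->B->plug->G
Char 5 ('F'): step: R->2, L=4; F->plug->F->R->A->L->H->refl->D->L'->D->R'->G->plug->B
Char 6 ('D'): step: R->3, L=4; D->plug->A->R->G->L->E->refl->G->L'->B->R'->C->plug->C
Char 7 ('A'): step: R->4, L=4; A->plug->D->R->G->L->E->refl->G->L'->B->R'->E->plug->E
Char 8 ('C'): step: R->5, L=4; C->plug->C->R->F->L->A->refl->C->L'->H->R'->A->plug->D
Char 9 ('D'): step: R->6, L=4; D->plug->A->R->A->L->H->refl->D->L'->D->R'->F->plug->F
Char 10 ('A'): step: R->7, L=4; A->plug->D->R->E->L->F->refl->B->L'->C->R'->E->plug->E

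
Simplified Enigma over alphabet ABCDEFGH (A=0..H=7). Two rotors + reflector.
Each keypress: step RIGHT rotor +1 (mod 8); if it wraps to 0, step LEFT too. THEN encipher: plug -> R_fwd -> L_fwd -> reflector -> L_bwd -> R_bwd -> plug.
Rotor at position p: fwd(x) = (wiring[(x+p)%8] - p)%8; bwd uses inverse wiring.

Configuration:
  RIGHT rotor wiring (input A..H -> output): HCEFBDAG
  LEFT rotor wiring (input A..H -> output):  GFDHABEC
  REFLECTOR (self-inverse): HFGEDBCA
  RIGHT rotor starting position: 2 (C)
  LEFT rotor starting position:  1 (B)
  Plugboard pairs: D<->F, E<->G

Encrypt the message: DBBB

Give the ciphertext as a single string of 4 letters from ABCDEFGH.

Char 1 ('D'): step: R->3, L=1; D->plug->F->R->E->L->A->refl->H->L'->D->R'->E->plug->G
Char 2 ('B'): step: R->4, L=1; B->plug->B->R->H->L->F->refl->B->L'->G->R'->F->plug->D
Char 3 ('B'): step: R->5, L=1; B->plug->B->R->D->L->H->refl->A->L'->E->R'->H->plug->H
Char 4 ('B'): step: R->6, L=1; B->plug->B->R->A->L->E->refl->D->L'->F->R'->H->plug->H

Answer: GDHH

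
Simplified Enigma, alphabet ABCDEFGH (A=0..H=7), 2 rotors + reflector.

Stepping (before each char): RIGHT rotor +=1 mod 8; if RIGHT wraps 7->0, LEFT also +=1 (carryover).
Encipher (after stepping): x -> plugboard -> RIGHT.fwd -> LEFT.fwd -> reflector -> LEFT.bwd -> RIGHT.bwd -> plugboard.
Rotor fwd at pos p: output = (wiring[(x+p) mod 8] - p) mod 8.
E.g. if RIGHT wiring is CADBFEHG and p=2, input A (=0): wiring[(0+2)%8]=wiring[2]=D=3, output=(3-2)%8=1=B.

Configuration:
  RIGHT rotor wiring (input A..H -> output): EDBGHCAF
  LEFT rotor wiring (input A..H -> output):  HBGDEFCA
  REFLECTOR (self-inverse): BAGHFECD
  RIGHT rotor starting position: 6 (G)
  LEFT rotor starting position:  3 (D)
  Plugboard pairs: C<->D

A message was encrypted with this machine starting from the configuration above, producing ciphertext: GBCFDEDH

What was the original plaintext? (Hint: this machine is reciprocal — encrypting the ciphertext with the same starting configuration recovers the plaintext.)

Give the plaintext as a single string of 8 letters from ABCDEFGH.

Char 1 ('G'): step: R->7, L=3; G->plug->G->R->D->L->H->refl->D->L'->H->R'->E->plug->E
Char 2 ('B'): step: R->0, L->4 (L advanced); B->plug->B->R->D->L->E->refl->F->L'->F->R'->H->plug->H
Char 3 ('C'): step: R->1, L=4; C->plug->D->R->G->L->C->refl->G->L'->C->R'->A->plug->A
Char 4 ('F'): step: R->2, L=4; F->plug->F->R->D->L->E->refl->F->L'->F->R'->C->plug->D
Char 5 ('D'): step: R->3, L=4; D->plug->C->R->H->L->H->refl->D->L'->E->R'->B->plug->B
Char 6 ('E'): step: R->4, L=4; E->plug->E->R->A->L->A->refl->B->L'->B->R'->D->plug->C
Char 7 ('D'): step: R->5, L=4; D->plug->C->R->A->L->A->refl->B->L'->B->R'->G->plug->G
Char 8 ('H'): step: R->6, L=4; H->plug->H->R->E->L->D->refl->H->L'->H->R'->B->plug->B

Answer: EHADBCGB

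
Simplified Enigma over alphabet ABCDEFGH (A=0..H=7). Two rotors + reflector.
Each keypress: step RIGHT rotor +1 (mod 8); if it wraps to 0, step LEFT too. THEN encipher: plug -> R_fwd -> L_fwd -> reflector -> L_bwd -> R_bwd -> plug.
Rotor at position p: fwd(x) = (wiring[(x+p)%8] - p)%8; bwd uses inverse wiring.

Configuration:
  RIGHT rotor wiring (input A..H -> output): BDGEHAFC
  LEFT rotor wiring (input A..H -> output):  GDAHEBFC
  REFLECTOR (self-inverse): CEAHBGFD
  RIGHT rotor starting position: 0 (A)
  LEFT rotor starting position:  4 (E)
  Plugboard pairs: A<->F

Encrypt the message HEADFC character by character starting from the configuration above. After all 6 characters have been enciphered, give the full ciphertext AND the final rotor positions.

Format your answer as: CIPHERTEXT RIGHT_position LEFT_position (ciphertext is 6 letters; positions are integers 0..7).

Char 1 ('H'): step: R->1, L=4; H->plug->H->R->A->L->A->refl->C->L'->E->R'->F->plug->A
Char 2 ('E'): step: R->2, L=4; E->plug->E->R->D->L->G->refl->F->L'->B->R'->H->plug->H
Char 3 ('A'): step: R->3, L=4; A->plug->F->R->G->L->E->refl->B->L'->C->R'->D->plug->D
Char 4 ('D'): step: R->4, L=4; D->plug->D->R->G->L->E->refl->B->L'->C->R'->G->plug->G
Char 5 ('F'): step: R->5, L=4; F->plug->A->R->D->L->G->refl->F->L'->B->R'->F->plug->A
Char 6 ('C'): step: R->6, L=4; C->plug->C->R->D->L->G->refl->F->L'->B->R'->G->plug->G
Final: ciphertext=AHDGAG, RIGHT=6, LEFT=4

Answer: AHDGAG 6 4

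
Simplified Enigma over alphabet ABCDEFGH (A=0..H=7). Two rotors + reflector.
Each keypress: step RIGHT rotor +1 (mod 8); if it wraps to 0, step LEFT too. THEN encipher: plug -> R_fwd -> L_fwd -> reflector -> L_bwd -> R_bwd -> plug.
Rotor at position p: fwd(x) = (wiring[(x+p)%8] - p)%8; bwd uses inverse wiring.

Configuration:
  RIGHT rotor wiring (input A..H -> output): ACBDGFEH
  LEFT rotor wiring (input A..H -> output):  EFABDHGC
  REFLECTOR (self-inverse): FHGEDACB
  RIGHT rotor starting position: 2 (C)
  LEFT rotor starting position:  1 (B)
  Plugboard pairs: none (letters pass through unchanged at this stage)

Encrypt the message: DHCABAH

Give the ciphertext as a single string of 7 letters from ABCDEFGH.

Char 1 ('D'): step: R->3, L=1; D->plug->D->R->B->L->H->refl->B->L'->G->R'->H->plug->H
Char 2 ('H'): step: R->4, L=1; H->plug->H->R->H->L->D->refl->E->L'->A->R'->C->plug->C
Char 3 ('C'): step: R->5, L=1; C->plug->C->R->C->L->A->refl->F->L'->F->R'->E->plug->E
Char 4 ('A'): step: R->6, L=1; A->plug->A->R->G->L->B->refl->H->L'->B->R'->B->plug->B
Char 5 ('B'): step: R->7, L=1; B->plug->B->R->B->L->H->refl->B->L'->G->R'->G->plug->G
Char 6 ('A'): step: R->0, L->2 (L advanced); A->plug->A->R->A->L->G->refl->C->L'->G->R'->E->plug->E
Char 7 ('H'): step: R->1, L=2; H->plug->H->R->H->L->D->refl->E->L'->E->R'->E->plug->E

Answer: HCEBGEE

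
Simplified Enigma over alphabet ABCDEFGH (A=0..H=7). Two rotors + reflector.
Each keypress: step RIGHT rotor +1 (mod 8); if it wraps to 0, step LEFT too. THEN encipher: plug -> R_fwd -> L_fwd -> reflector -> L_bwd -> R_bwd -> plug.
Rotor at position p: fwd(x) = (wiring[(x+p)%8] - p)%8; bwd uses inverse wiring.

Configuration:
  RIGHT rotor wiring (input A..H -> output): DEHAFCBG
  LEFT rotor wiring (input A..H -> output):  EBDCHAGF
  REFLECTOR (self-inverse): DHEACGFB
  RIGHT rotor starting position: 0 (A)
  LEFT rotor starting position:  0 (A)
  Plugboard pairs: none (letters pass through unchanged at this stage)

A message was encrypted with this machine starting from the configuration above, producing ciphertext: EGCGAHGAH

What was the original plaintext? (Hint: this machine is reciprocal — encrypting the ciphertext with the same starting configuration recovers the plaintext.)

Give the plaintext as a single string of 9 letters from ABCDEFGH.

Char 1 ('E'): step: R->1, L=0; E->plug->E->R->B->L->B->refl->H->L'->E->R'->D->plug->D
Char 2 ('G'): step: R->2, L=0; G->plug->G->R->B->L->B->refl->H->L'->E->R'->F->plug->F
Char 3 ('C'): step: R->3, L=0; C->plug->C->R->H->L->F->refl->G->L'->G->R'->D->plug->D
Char 4 ('G'): step: R->4, L=0; G->plug->G->R->D->L->C->refl->E->L'->A->R'->F->plug->F
Char 5 ('A'): step: R->5, L=0; A->plug->A->R->F->L->A->refl->D->L'->C->R'->F->plug->F
Char 6 ('H'): step: R->6, L=0; H->plug->H->R->E->L->H->refl->B->L'->B->R'->E->plug->E
Char 7 ('G'): step: R->7, L=0; G->plug->G->R->D->L->C->refl->E->L'->A->R'->D->plug->D
Char 8 ('A'): step: R->0, L->1 (L advanced); A->plug->A->R->D->L->G->refl->F->L'->F->R'->E->plug->E
Char 9 ('H'): step: R->1, L=1; H->plug->H->R->C->L->B->refl->H->L'->E->R'->D->plug->D

Answer: DFDFFEDED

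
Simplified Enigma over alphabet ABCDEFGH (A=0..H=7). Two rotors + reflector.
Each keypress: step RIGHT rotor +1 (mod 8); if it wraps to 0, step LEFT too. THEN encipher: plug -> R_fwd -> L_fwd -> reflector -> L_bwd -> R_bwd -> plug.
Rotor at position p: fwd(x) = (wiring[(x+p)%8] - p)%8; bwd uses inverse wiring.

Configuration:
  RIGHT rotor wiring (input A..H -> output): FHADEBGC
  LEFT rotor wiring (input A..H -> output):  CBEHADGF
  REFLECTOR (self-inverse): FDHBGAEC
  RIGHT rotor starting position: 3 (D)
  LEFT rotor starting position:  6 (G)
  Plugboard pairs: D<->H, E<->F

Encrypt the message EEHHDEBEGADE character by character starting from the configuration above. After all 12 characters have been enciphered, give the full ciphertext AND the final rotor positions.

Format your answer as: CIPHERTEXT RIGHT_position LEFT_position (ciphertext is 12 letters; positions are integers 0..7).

Char 1 ('E'): step: R->4, L=6; E->plug->F->R->D->L->D->refl->B->L'->F->R'->B->plug->B
Char 2 ('E'): step: R->5, L=6; E->plug->F->R->D->L->D->refl->B->L'->F->R'->C->plug->C
Char 3 ('H'): step: R->6, L=6; H->plug->D->R->B->L->H->refl->C->L'->G->R'->G->plug->G
Char 4 ('H'): step: R->7, L=6; H->plug->D->R->B->L->H->refl->C->L'->G->R'->B->plug->B
Char 5 ('D'): step: R->0, L->7 (L advanced); D->plug->H->R->C->L->C->refl->H->L'->H->R'->B->plug->B
Char 6 ('E'): step: R->1, L=7; E->plug->F->R->F->L->B->refl->D->L'->B->R'->G->plug->G
Char 7 ('B'): step: R->2, L=7; B->plug->B->R->B->L->D->refl->B->L'->F->R'->H->plug->D
Char 8 ('E'): step: R->3, L=7; E->plug->F->R->C->L->C->refl->H->L'->H->R'->E->plug->F
Char 9 ('G'): step: R->4, L=7; G->plug->G->R->E->L->A->refl->F->L'->D->R'->F->plug->E
Char 10 ('A'): step: R->5, L=7; A->plug->A->R->E->L->A->refl->F->L'->D->R'->F->plug->E
Char 11 ('D'): step: R->6, L=7; D->plug->H->R->D->L->F->refl->A->L'->E->R'->B->plug->B
Char 12 ('E'): step: R->7, L=7; E->plug->F->R->F->L->B->refl->D->L'->B->R'->D->plug->H
Final: ciphertext=BCGBBGDFEEBH, RIGHT=7, LEFT=7

Answer: BCGBBGDFEEBH 7 7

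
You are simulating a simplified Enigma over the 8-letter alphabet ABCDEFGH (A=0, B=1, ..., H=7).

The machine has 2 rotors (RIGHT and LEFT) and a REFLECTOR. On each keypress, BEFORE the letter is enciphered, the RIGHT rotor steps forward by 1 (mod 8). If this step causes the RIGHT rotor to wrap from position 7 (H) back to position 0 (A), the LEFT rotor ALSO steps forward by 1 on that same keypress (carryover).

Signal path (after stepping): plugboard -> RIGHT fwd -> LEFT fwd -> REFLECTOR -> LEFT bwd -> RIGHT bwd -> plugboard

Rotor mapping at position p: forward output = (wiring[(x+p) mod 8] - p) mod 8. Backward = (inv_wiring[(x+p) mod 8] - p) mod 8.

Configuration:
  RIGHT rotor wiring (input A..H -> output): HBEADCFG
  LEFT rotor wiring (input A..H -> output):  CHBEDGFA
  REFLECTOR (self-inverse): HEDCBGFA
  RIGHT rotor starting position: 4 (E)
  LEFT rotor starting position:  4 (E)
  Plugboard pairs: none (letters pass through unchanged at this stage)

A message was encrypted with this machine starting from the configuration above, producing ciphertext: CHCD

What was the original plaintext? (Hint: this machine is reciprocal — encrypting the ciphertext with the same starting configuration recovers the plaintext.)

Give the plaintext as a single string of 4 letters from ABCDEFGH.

Char 1 ('C'): step: R->5, L=4; C->plug->C->R->B->L->C->refl->D->L'->F->R'->A->plug->A
Char 2 ('H'): step: R->6, L=4; H->plug->H->R->E->L->G->refl->F->L'->G->R'->E->plug->E
Char 3 ('C'): step: R->7, L=4; C->plug->C->R->C->L->B->refl->E->L'->D->R'->G->plug->G
Char 4 ('D'): step: R->0, L->5 (L advanced); D->plug->D->R->A->L->B->refl->E->L'->F->R'->G->plug->G

Answer: AEGG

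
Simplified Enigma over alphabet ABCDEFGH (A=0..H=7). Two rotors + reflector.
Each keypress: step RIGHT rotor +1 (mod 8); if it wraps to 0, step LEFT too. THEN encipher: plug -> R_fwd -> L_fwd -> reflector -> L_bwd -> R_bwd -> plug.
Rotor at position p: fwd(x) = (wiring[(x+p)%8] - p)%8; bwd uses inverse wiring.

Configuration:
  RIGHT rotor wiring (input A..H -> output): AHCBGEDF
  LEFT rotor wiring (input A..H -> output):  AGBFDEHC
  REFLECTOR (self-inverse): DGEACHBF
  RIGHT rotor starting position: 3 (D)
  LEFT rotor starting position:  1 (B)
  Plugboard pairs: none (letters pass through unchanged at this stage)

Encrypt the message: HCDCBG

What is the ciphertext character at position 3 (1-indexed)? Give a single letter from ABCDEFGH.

Char 1 ('H'): step: R->4, L=1; H->plug->H->R->F->L->G->refl->B->L'->G->R'->G->plug->G
Char 2 ('C'): step: R->5, L=1; C->plug->C->R->A->L->F->refl->H->L'->H->R'->A->plug->A
Char 3 ('D'): step: R->6, L=1; D->plug->D->R->B->L->A->refl->D->L'->E->R'->E->plug->E

E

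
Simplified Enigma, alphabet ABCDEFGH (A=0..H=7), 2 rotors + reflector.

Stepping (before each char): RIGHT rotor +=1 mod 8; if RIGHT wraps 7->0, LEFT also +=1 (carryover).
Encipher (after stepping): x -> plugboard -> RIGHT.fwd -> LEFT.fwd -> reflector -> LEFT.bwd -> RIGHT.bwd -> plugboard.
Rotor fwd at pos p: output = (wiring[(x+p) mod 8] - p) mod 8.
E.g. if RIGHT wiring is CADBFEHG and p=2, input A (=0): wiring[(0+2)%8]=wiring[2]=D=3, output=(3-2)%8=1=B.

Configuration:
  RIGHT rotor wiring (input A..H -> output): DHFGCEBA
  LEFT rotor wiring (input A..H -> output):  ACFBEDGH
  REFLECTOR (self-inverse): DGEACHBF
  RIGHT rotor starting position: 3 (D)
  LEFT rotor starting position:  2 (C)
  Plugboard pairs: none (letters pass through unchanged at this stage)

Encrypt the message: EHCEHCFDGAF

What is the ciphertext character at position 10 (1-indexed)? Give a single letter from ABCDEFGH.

Char 1 ('E'): step: R->4, L=2; E->plug->E->R->H->L->A->refl->D->L'->A->R'->B->plug->B
Char 2 ('H'): step: R->5, L=2; H->plug->H->R->F->L->F->refl->H->L'->B->R'->G->plug->G
Char 3 ('C'): step: R->6, L=2; C->plug->C->R->F->L->F->refl->H->L'->B->R'->D->plug->D
Char 4 ('E'): step: R->7, L=2; E->plug->E->R->H->L->A->refl->D->L'->A->R'->C->plug->C
Char 5 ('H'): step: R->0, L->3 (L advanced); H->plug->H->R->A->L->G->refl->B->L'->B->R'->G->plug->G
Char 6 ('C'): step: R->1, L=3; C->plug->C->R->F->L->F->refl->H->L'->G->R'->A->plug->A
Char 7 ('F'): step: R->2, L=3; F->plug->F->R->G->L->H->refl->F->L'->F->R'->H->plug->H
Char 8 ('D'): step: R->3, L=3; D->plug->D->R->G->L->H->refl->F->L'->F->R'->E->plug->E
Char 9 ('G'): step: R->4, L=3; G->plug->G->R->B->L->B->refl->G->L'->A->R'->B->plug->B
Char 10 ('A'): step: R->5, L=3; A->plug->A->R->H->L->C->refl->E->L'->E->R'->B->plug->B

B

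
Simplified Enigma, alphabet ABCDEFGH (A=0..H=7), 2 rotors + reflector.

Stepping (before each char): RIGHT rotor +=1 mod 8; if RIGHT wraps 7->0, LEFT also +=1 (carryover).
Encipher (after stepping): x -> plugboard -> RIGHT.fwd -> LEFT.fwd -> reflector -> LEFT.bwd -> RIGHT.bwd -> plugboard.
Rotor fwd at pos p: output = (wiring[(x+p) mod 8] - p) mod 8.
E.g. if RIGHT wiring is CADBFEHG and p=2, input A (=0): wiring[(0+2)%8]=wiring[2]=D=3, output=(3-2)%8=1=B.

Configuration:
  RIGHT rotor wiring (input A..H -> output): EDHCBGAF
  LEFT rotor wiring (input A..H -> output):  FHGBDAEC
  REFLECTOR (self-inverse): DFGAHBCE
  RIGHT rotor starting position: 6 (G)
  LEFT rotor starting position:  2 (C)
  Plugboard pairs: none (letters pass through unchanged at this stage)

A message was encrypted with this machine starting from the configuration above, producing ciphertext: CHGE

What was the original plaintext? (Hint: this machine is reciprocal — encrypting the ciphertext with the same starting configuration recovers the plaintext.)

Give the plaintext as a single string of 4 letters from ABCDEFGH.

Char 1 ('C'): step: R->7, L=2; C->plug->C->R->E->L->C->refl->G->L'->D->R'->E->plug->E
Char 2 ('H'): step: R->0, L->3 (L advanced); H->plug->H->R->F->L->C->refl->G->L'->A->R'->G->plug->G
Char 3 ('G'): step: R->1, L=3; G->plug->G->R->E->L->H->refl->E->L'->G->R'->B->plug->B
Char 4 ('E'): step: R->2, L=3; E->plug->E->R->G->L->E->refl->H->L'->E->R'->D->plug->D

Answer: EGBD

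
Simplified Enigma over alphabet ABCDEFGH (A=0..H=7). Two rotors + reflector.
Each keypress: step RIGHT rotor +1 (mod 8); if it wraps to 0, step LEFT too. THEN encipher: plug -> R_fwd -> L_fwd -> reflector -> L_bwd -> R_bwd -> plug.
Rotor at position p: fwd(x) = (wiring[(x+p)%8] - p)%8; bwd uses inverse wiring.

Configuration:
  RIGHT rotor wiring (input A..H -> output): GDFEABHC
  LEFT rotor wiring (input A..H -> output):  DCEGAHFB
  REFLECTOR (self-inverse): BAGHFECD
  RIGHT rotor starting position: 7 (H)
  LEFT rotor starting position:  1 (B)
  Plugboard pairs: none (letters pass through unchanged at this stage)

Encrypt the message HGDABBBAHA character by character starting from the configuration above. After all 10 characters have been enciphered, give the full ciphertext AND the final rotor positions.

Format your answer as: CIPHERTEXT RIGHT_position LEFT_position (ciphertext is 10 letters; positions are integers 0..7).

Answer: ECCFAFDFFG 1 3

Derivation:
Char 1 ('H'): step: R->0, L->2 (L advanced); H->plug->H->R->C->L->G->refl->C->L'->A->R'->E->plug->E
Char 2 ('G'): step: R->1, L=2; G->plug->G->R->B->L->E->refl->F->L'->D->R'->C->plug->C
Char 3 ('D'): step: R->2, L=2; D->plug->D->R->H->L->A->refl->B->L'->G->R'->C->plug->C
Char 4 ('A'): step: R->3, L=2; A->plug->A->R->B->L->E->refl->F->L'->D->R'->F->plug->F
Char 5 ('B'): step: R->4, L=2; B->plug->B->R->F->L->H->refl->D->L'->E->R'->A->plug->A
Char 6 ('B'): step: R->5, L=2; B->plug->B->R->C->L->G->refl->C->L'->A->R'->F->plug->F
Char 7 ('B'): step: R->6, L=2; B->plug->B->R->E->L->D->refl->H->L'->F->R'->D->plug->D
Char 8 ('A'): step: R->7, L=2; A->plug->A->R->D->L->F->refl->E->L'->B->R'->F->plug->F
Char 9 ('H'): step: R->0, L->3 (L advanced); H->plug->H->R->C->L->E->refl->F->L'->B->R'->F->plug->F
Char 10 ('A'): step: R->1, L=3; A->plug->A->R->C->L->E->refl->F->L'->B->R'->G->plug->G
Final: ciphertext=ECCFAFDFFG, RIGHT=1, LEFT=3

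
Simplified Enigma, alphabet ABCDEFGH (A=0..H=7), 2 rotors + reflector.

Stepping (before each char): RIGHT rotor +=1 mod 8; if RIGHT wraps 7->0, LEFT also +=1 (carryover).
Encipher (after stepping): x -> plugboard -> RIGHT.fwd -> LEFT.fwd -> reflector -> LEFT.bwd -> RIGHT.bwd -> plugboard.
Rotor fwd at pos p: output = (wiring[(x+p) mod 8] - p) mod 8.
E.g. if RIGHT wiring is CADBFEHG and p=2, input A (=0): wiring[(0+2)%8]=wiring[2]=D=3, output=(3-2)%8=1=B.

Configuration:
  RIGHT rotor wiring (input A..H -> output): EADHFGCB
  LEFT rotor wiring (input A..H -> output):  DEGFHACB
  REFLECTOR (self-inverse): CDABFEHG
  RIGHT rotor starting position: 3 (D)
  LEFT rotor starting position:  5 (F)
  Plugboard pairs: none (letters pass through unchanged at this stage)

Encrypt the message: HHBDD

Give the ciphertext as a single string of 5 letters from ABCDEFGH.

Answer: FBAHA

Derivation:
Char 1 ('H'): step: R->4, L=5; H->plug->H->R->D->L->G->refl->H->L'->E->R'->F->plug->F
Char 2 ('H'): step: R->5, L=5; H->plug->H->R->A->L->D->refl->B->L'->F->R'->B->plug->B
Char 3 ('B'): step: R->6, L=5; B->plug->B->R->D->L->G->refl->H->L'->E->R'->A->plug->A
Char 4 ('D'): step: R->7, L=5; D->plug->D->R->E->L->H->refl->G->L'->D->R'->H->plug->H
Char 5 ('D'): step: R->0, L->6 (L advanced); D->plug->D->R->H->L->C->refl->A->L'->E->R'->A->plug->A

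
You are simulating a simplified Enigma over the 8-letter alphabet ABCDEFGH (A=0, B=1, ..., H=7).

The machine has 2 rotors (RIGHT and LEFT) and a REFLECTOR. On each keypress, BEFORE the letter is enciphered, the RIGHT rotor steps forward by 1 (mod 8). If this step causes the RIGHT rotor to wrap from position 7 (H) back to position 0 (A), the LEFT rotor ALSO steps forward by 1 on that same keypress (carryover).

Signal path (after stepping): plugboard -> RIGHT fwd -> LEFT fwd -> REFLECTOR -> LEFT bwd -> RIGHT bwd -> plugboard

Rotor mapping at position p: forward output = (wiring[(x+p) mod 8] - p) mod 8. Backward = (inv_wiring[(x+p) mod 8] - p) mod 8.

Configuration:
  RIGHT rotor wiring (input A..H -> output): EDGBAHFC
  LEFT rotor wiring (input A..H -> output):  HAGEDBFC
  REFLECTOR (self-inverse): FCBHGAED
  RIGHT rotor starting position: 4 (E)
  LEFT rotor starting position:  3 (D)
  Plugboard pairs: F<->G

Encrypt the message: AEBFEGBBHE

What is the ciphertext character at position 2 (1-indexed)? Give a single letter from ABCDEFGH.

Char 1 ('A'): step: R->5, L=3; A->plug->A->R->C->L->G->refl->E->L'->F->R'->C->plug->C
Char 2 ('E'): step: R->6, L=3; E->plug->E->R->A->L->B->refl->C->L'->D->R'->F->plug->G

G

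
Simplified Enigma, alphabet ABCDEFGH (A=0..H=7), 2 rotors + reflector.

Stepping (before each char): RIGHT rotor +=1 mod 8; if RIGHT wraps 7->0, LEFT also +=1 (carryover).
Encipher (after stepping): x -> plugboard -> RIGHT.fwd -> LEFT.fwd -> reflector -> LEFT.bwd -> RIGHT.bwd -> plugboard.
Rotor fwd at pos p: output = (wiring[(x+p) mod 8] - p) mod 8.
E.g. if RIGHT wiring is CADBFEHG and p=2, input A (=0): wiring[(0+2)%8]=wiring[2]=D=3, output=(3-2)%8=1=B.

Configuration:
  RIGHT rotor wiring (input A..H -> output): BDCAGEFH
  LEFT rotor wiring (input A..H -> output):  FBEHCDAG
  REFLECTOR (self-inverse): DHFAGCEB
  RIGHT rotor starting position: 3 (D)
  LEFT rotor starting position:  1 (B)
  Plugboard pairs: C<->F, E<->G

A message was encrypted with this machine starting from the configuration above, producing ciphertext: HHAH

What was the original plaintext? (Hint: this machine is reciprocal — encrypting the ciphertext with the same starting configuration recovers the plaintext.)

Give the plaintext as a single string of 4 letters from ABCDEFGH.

Char 1 ('H'): step: R->4, L=1; H->plug->H->R->E->L->C->refl->F->L'->G->R'->G->plug->E
Char 2 ('H'): step: R->5, L=1; H->plug->H->R->B->L->D->refl->A->L'->A->R'->B->plug->B
Char 3 ('A'): step: R->6, L=1; A->plug->A->R->H->L->E->refl->G->L'->C->R'->F->plug->C
Char 4 ('H'): step: R->7, L=1; H->plug->H->R->G->L->F->refl->C->L'->E->R'->C->plug->F

Answer: EBCF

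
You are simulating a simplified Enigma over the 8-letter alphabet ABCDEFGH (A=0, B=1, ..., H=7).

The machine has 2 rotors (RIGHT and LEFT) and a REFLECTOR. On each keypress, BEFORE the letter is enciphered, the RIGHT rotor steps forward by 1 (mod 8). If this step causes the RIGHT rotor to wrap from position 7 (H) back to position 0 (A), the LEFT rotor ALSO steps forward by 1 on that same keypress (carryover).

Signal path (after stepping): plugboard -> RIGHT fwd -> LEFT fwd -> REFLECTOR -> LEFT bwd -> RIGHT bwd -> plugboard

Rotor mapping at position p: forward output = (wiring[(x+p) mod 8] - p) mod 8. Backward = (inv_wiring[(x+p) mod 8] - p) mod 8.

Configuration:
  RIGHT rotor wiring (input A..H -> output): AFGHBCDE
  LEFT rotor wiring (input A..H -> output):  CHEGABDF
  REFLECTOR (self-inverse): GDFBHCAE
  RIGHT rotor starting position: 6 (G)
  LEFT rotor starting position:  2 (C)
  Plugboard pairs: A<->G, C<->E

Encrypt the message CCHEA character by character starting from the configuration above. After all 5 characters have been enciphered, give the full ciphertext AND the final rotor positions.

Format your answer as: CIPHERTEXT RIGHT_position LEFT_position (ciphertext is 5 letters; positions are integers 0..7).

Char 1 ('C'): step: R->7, L=2; C->plug->E->R->A->L->C->refl->F->L'->H->R'->D->plug->D
Char 2 ('C'): step: R->0, L->3 (L advanced); C->plug->E->R->B->L->F->refl->C->L'->E->R'->H->plug->H
Char 3 ('H'): step: R->1, L=3; H->plug->H->R->H->L->B->refl->D->L'->A->R'->D->plug->D
Char 4 ('E'): step: R->2, L=3; E->plug->C->R->H->L->B->refl->D->L'->A->R'->D->plug->D
Char 5 ('A'): step: R->3, L=3; A->plug->G->R->C->L->G->refl->A->L'->D->R'->H->plug->H
Final: ciphertext=DHDDH, RIGHT=3, LEFT=3

Answer: DHDDH 3 3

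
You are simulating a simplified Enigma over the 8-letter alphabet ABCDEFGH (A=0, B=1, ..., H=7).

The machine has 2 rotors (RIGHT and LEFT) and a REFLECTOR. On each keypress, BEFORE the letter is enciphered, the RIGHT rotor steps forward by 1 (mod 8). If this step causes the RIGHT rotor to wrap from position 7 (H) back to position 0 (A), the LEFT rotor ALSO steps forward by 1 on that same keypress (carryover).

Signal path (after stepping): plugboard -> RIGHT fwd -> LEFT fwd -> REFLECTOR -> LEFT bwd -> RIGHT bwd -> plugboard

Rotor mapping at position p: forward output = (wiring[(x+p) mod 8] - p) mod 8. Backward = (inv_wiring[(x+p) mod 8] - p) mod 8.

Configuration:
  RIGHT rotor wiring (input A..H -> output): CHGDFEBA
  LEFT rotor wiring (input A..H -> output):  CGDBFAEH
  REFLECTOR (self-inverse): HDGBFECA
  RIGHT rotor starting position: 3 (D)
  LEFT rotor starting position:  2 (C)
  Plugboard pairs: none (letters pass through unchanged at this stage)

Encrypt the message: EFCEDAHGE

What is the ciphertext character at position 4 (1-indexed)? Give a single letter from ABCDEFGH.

Char 1 ('E'): step: R->4, L=2; E->plug->E->R->G->L->A->refl->H->L'->B->R'->A->plug->A
Char 2 ('F'): step: R->5, L=2; F->plug->F->R->B->L->H->refl->A->L'->G->R'->G->plug->G
Char 3 ('C'): step: R->6, L=2; C->plug->C->R->E->L->C->refl->G->L'->D->R'->A->plug->A
Char 4 ('E'): step: R->7, L=2; E->plug->E->R->E->L->C->refl->G->L'->D->R'->B->plug->B

B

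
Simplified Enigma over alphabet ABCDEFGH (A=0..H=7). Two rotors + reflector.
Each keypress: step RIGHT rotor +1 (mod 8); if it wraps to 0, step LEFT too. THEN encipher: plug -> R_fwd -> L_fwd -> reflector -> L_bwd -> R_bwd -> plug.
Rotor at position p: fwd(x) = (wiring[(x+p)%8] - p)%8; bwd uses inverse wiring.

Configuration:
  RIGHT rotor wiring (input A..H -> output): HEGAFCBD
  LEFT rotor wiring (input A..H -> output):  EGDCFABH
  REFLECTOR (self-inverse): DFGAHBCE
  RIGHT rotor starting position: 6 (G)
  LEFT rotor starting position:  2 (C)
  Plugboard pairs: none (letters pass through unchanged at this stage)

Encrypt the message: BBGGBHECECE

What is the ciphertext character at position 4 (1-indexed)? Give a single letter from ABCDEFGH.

Char 1 ('B'): step: R->7, L=2; B->plug->B->R->A->L->B->refl->F->L'->F->R'->C->plug->C
Char 2 ('B'): step: R->0, L->3 (L advanced); B->plug->B->R->E->L->E->refl->H->L'->A->R'->D->plug->D
Char 3 ('G'): step: R->1, L=3; G->plug->G->R->C->L->F->refl->B->L'->F->R'->B->plug->B
Char 4 ('G'): step: R->2, L=3; G->plug->G->R->F->L->B->refl->F->L'->C->R'->H->plug->H

H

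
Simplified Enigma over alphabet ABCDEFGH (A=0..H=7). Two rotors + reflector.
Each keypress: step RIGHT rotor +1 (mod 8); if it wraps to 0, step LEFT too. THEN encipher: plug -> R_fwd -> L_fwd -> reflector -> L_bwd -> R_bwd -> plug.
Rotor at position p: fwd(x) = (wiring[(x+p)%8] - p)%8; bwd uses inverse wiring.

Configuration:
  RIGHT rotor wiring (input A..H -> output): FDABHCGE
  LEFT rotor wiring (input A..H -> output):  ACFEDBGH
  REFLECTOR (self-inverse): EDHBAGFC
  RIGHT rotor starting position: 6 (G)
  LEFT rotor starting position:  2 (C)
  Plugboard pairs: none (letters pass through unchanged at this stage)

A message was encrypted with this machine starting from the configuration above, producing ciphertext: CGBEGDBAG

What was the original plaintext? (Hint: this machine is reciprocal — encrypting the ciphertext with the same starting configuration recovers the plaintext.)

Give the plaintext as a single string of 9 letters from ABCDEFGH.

Answer: HEDHDAGFF

Derivation:
Char 1 ('C'): step: R->7, L=2; C->plug->C->R->E->L->E->refl->A->L'->H->R'->H->plug->H
Char 2 ('G'): step: R->0, L->3 (L advanced); G->plug->G->R->G->L->H->refl->C->L'->H->R'->E->plug->E
Char 3 ('B'): step: R->1, L=3; B->plug->B->R->H->L->C->refl->H->L'->G->R'->D->plug->D
Char 4 ('E'): step: R->2, L=3; E->plug->E->R->E->L->E->refl->A->L'->B->R'->H->plug->H
Char 5 ('G'): step: R->3, L=3; G->plug->G->R->A->L->B->refl->D->L'->D->R'->D->plug->D
Char 6 ('D'): step: R->4, L=3; D->plug->D->R->A->L->B->refl->D->L'->D->R'->A->plug->A
Char 7 ('B'): step: R->5, L=3; B->plug->B->R->B->L->A->refl->E->L'->E->R'->G->plug->G
Char 8 ('A'): step: R->6, L=3; A->plug->A->R->A->L->B->refl->D->L'->D->R'->F->plug->F
Char 9 ('G'): step: R->7, L=3; G->plug->G->R->D->L->D->refl->B->L'->A->R'->F->plug->F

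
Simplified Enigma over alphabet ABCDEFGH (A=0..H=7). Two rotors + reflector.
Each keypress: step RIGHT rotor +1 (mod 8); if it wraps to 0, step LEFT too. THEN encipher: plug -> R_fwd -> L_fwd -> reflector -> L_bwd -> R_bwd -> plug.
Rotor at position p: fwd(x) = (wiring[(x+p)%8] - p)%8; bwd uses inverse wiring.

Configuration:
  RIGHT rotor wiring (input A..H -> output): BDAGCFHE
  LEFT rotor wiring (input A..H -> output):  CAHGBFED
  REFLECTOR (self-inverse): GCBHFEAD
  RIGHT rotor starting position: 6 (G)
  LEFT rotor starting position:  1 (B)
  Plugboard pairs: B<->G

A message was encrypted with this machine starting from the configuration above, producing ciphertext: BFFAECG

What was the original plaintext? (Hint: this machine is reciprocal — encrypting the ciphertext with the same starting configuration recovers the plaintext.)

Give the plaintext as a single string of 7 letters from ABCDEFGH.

Char 1 ('B'): step: R->7, L=1; B->plug->G->R->G->L->C->refl->B->L'->H->R'->E->plug->E
Char 2 ('F'): step: R->0, L->2 (L advanced); F->plug->F->R->F->L->B->refl->C->L'->E->R'->H->plug->H
Char 3 ('F'): step: R->1, L=2; F->plug->F->R->G->L->A->refl->G->L'->H->R'->B->plug->G
Char 4 ('A'): step: R->2, L=2; A->plug->A->R->G->L->A->refl->G->L'->H->R'->G->plug->B
Char 5 ('E'): step: R->3, L=2; E->plug->E->R->B->L->E->refl->F->L'->A->R'->G->plug->B
Char 6 ('C'): step: R->4, L=2; C->plug->C->R->D->L->D->refl->H->L'->C->R'->H->plug->H
Char 7 ('G'): step: R->5, L=2; G->plug->B->R->C->L->H->refl->D->L'->D->R'->F->plug->F

Answer: EHGBBHF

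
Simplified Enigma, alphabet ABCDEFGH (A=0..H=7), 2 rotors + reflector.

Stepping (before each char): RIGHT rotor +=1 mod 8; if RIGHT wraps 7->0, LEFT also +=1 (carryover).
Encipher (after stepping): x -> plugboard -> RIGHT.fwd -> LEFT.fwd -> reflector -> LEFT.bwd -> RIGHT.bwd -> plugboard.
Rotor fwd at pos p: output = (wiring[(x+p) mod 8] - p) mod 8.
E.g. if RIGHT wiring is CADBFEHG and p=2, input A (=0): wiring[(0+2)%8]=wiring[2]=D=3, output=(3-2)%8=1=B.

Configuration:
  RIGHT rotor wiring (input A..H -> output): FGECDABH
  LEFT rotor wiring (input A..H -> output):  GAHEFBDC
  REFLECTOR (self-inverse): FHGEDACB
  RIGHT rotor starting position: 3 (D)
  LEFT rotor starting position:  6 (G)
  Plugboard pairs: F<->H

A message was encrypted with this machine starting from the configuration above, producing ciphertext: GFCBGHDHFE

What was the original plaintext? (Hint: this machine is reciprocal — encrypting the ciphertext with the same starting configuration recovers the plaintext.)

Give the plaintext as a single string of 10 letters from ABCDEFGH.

Answer: HBBHDEHFCC

Derivation:
Char 1 ('G'): step: R->4, L=6; G->plug->G->R->A->L->F->refl->A->L'->C->R'->F->plug->H
Char 2 ('F'): step: R->5, L=6; F->plug->H->R->G->L->H->refl->B->L'->E->R'->B->plug->B
Char 3 ('C'): step: R->6, L=6; C->plug->C->R->H->L->D->refl->E->L'->B->R'->B->plug->B
Char 4 ('B'): step: R->7, L=6; B->plug->B->R->G->L->H->refl->B->L'->E->R'->F->plug->H
Char 5 ('G'): step: R->0, L->7 (L advanced); G->plug->G->R->B->L->H->refl->B->L'->C->R'->D->plug->D
Char 6 ('H'): step: R->1, L=7; H->plug->F->R->A->L->D->refl->E->L'->H->R'->E->plug->E
Char 7 ('D'): step: R->2, L=7; D->plug->D->R->G->L->C->refl->G->L'->F->R'->F->plug->H
Char 8 ('H'): step: R->3, L=7; H->plug->F->R->C->L->B->refl->H->L'->B->R'->H->plug->F
Char 9 ('F'): step: R->4, L=7; F->plug->H->R->G->L->C->refl->G->L'->F->R'->C->plug->C
Char 10 ('E'): step: R->5, L=7; E->plug->E->R->B->L->H->refl->B->L'->C->R'->C->plug->C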